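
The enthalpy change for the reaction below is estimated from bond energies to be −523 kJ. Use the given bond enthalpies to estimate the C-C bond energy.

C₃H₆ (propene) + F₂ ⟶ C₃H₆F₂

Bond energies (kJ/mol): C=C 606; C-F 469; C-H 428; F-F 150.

Let D be the C-C bond energy.
Σ(broken) = 1×D + 6×428 + 1×606 + 1×150 = 3324 + D
Σ(formed) = 2×D + 2×469 + 6×428 = 3506 + 2D
ΔH = Σ(broken) − Σ(formed) = (3324 + D) − (3506 + 2D) = −182 − D
Setting this equal to −523 kJ gives D = 341 kJ/mol.

D(C-C) ≈ 341 kJ/mol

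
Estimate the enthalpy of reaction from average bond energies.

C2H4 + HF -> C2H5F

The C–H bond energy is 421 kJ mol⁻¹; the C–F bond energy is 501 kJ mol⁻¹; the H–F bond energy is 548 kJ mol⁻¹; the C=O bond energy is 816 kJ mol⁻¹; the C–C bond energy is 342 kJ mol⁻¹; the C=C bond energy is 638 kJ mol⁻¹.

ΔH ≈ −78 kJ

Bonds broken (reactants):
  C–H: 4 × 421 = 1684
  C=C: 1 × 638 = 638
  H–F: 1 × 548 = 548
  Σ(broken) = 2870 kJ
Bonds formed (products):
  C–C: 1 × 342 = 342
  C–F: 1 × 501 = 501
  C–H: 5 × 421 = 2105
  Σ(formed) = 2948 kJ
ΔH = Σ(broken) − Σ(formed) = 2870 − 2948 = −78 kJ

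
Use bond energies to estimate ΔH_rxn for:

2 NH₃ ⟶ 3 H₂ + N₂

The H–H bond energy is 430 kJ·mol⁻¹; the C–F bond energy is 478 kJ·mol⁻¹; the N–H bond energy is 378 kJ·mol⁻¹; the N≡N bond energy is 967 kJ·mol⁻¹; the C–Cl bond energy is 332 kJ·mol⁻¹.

Bonds broken (reactants):
  N–H: 6 × 378 = 2268
  Σ(broken) = 2268 kJ
Bonds formed (products):
  H–H: 3 × 430 = 1290
  N≡N: 1 × 967 = 967
  Σ(formed) = 2257 kJ
ΔH = Σ(broken) − Σ(formed) = 2268 − 2257 = +11 kJ

ΔH ≈ +11 kJ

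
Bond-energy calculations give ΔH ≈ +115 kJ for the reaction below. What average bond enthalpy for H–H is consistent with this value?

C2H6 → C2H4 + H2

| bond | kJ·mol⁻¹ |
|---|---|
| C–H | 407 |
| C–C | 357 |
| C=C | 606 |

D(H–H) ≈ 450 kJ/mol

Let D be the H–H bond energy.
Σ(broken) = 1×357 + 6×407 = 2799
Σ(formed) = 4×407 + 1×606 + 1×D = 2234 + D
ΔH = Σ(broken) − Σ(formed) = (2799) − (2234 + D) = +565 − D
Setting this equal to +115 kJ gives D = 450 kJ/mol.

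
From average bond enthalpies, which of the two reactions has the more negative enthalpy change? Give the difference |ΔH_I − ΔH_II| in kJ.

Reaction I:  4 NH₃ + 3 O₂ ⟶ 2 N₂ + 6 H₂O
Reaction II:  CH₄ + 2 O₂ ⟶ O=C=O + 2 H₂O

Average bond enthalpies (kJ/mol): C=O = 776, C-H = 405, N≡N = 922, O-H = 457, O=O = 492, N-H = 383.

Reaction I, by 480 kJ

Reaction I:
  Bonds broken (reactants):
    N-H: 12 × 383 = 4596
    O=O: 3 × 492 = 1476
    Σ(broken) = 6072 kJ
  Bonds formed (products):
    N≡N: 2 × 922 = 1844
    O-H: 12 × 457 = 5484
    Σ(formed) = 7328 kJ
  ΔH_I = 6072 − 7328 = −1256 kJ
Reaction II:
  Bonds broken (reactants):
    C-H: 4 × 405 = 1620
    O=O: 2 × 492 = 984
    Σ(broken) = 2604 kJ
  Bonds formed (products):
    C=O: 2 × 776 = 1552
    O-H: 4 × 457 = 1828
    Σ(formed) = 3380 kJ
  ΔH_II = 2604 − 3380 = −776 kJ
ΔH_I − ΔH_II = −480 kJ, so reaction I has the more negative ΔH; |ΔH_I − ΔH_II| = 480 kJ.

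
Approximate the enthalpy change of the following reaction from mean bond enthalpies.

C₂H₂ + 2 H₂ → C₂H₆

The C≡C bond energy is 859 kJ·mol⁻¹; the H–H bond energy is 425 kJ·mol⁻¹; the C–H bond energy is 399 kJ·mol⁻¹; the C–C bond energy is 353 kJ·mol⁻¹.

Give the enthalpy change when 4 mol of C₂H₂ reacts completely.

ΔH = −960 kJ

Bonds broken (reactants):
  C≡C: 1 × 859 = 859
  C–H: 2 × 399 = 798
  H–H: 2 × 425 = 850
  Σ(broken) = 2507 kJ
Bonds formed (products):
  C–C: 1 × 353 = 353
  C–H: 6 × 399 = 2394
  Σ(formed) = 2747 kJ
ΔH = Σ(broken) − Σ(formed) = 2507 − 2747 = −240 kJ
For 4× the reaction as written: 4 × (−240) = −960 kJ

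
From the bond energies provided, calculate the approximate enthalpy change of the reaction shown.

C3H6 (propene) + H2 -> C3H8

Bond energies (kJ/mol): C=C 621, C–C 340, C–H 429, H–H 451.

ΔH ≈ −126 kJ

Bonds broken (reactants):
  C–C: 1 × 340 = 340
  C–H: 6 × 429 = 2574
  C=C: 1 × 621 = 621
  H–H: 1 × 451 = 451
  Σ(broken) = 3986 kJ
Bonds formed (products):
  C–C: 2 × 340 = 680
  C–H: 8 × 429 = 3432
  Σ(formed) = 4112 kJ
ΔH = Σ(broken) − Σ(formed) = 3986 − 4112 = −126 kJ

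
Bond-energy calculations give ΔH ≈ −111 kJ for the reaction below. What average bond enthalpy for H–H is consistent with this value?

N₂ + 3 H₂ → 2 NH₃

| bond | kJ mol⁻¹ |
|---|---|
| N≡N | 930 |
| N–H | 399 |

Let D be the H–H bond energy.
Σ(broken) = 3×D + 1×930 = 930 + 3D
Σ(formed) = 6×399 = 2394
ΔH = Σ(broken) − Σ(formed) = (930 + 3D) − (2394) = −1464 + 3D
Setting this equal to −111 kJ gives 3D = 1353, so D = 451 kJ/mol.

D(H–H) ≈ 451 kJ/mol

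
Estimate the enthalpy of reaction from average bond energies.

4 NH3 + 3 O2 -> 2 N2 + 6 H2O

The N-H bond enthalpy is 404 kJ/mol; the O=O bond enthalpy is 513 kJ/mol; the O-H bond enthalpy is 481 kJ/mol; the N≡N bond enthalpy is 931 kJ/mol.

Bonds broken (reactants):
  N-H: 12 × 404 = 4848
  O=O: 3 × 513 = 1539
  Σ(broken) = 6387 kJ
Bonds formed (products):
  N≡N: 2 × 931 = 1862
  O-H: 12 × 481 = 5772
  Σ(formed) = 7634 kJ
ΔH = Σ(broken) − Σ(formed) = 6387 − 7634 = −1247 kJ

ΔH ≈ −1247 kJ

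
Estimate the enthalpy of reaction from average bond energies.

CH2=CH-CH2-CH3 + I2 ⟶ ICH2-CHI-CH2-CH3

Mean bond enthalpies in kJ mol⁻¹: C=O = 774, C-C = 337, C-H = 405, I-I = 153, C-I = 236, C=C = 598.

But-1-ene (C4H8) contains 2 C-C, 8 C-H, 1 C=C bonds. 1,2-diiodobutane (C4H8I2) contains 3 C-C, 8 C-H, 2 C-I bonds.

Bonds broken (reactants):
  C-C: 2 × 337 = 674
  C-H: 8 × 405 = 3240
  C=C: 1 × 598 = 598
  I-I: 1 × 153 = 153
  Σ(broken) = 4665 kJ
Bonds formed (products):
  C-C: 3 × 337 = 1011
  C-H: 8 × 405 = 3240
  C-I: 2 × 236 = 472
  Σ(formed) = 4723 kJ
ΔH = Σ(broken) − Σ(formed) = 4665 − 4723 = −58 kJ

ΔH ≈ −58 kJ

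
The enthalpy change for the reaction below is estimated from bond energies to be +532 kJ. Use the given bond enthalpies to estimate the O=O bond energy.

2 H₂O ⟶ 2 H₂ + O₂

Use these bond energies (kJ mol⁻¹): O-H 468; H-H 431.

D(O=O) ≈ 478 kJ/mol

Let D be the O=O bond energy.
Σ(broken) = 4×468 = 1872
Σ(formed) = 2×431 + 1×D = 862 + D
ΔH = Σ(broken) − Σ(formed) = (1872) − (862 + D) = +1010 − D
Setting this equal to +532 kJ gives D = 478 kJ/mol.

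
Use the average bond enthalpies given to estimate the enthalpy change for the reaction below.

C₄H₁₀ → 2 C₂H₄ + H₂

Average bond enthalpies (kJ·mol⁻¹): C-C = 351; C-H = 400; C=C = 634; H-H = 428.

Bonds broken (reactants):
  C-C: 3 × 351 = 1053
  C-H: 10 × 400 = 4000
  Σ(broken) = 5053 kJ
Bonds formed (products):
  C-H: 8 × 400 = 3200
  C=C: 2 × 634 = 1268
  H-H: 1 × 428 = 428
  Σ(formed) = 4896 kJ
ΔH = Σ(broken) − Σ(formed) = 5053 − 4896 = +157 kJ

ΔH ≈ +157 kJ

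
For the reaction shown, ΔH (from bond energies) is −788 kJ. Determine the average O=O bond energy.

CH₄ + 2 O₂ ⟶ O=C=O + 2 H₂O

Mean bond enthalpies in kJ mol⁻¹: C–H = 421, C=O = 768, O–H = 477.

Let D be the O=O bond energy.
Σ(broken) = 4×421 + 2×D = 1684 + 2D
Σ(formed) = 2×768 + 4×477 = 3444
ΔH = Σ(broken) − Σ(formed) = (1684 + 2D) − (3444) = −1760 + 2D
Setting this equal to −788 kJ gives 2D = 972, so D = 486 kJ/mol.

D(O=O) ≈ 486 kJ/mol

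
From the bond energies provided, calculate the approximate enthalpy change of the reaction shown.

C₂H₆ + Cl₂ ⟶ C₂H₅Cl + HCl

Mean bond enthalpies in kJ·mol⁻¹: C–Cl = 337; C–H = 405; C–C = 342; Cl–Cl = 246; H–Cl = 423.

ΔH ≈ −109 kJ

Bonds broken (reactants):
  C–C: 1 × 342 = 342
  C–H: 6 × 405 = 2430
  Cl–Cl: 1 × 246 = 246
  Σ(broken) = 3018 kJ
Bonds formed (products):
  C–C: 1 × 342 = 342
  C–Cl: 1 × 337 = 337
  C–H: 5 × 405 = 2025
  H–Cl: 1 × 423 = 423
  Σ(formed) = 3127 kJ
ΔH = Σ(broken) − Σ(formed) = 3018 − 3127 = −109 kJ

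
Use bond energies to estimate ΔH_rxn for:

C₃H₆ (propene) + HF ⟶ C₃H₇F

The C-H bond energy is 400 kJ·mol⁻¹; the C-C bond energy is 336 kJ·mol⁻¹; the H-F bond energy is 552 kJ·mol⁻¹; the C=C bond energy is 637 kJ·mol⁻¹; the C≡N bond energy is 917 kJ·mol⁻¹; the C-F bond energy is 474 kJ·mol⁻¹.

ΔH ≈ −21 kJ

Bonds broken (reactants):
  C-C: 1 × 336 = 336
  C-H: 6 × 400 = 2400
  C=C: 1 × 637 = 637
  H-F: 1 × 552 = 552
  Σ(broken) = 3925 kJ
Bonds formed (products):
  C-C: 2 × 336 = 672
  C-F: 1 × 474 = 474
  C-H: 7 × 400 = 2800
  Σ(formed) = 3946 kJ
ΔH = Σ(broken) − Σ(formed) = 3925 − 3946 = −21 kJ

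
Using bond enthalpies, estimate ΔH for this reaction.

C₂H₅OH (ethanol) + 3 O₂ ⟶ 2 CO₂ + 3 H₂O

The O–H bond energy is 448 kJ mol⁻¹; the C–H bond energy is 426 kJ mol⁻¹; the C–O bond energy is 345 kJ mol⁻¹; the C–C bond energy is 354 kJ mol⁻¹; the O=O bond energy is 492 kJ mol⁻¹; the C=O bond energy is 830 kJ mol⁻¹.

Bonds broken (reactants):
  C–C: 1 × 354 = 354
  C–H: 5 × 426 = 2130
  C–O: 1 × 345 = 345
  O–H: 1 × 448 = 448
  O=O: 3 × 492 = 1476
  Σ(broken) = 4753 kJ
Bonds formed (products):
  C=O: 4 × 830 = 3320
  O–H: 6 × 448 = 2688
  Σ(formed) = 6008 kJ
ΔH = Σ(broken) − Σ(formed) = 4753 − 6008 = −1255 kJ

ΔH ≈ −1255 kJ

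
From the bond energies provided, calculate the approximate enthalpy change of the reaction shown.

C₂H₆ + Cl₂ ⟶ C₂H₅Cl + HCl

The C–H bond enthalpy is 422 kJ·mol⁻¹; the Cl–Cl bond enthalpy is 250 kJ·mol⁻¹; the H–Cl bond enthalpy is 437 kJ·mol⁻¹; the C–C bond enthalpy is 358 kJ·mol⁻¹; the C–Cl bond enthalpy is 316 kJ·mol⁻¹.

Bonds broken (reactants):
  C–C: 1 × 358 = 358
  C–H: 6 × 422 = 2532
  Cl–Cl: 1 × 250 = 250
  Σ(broken) = 3140 kJ
Bonds formed (products):
  C–C: 1 × 358 = 358
  C–Cl: 1 × 316 = 316
  C–H: 5 × 422 = 2110
  H–Cl: 1 × 437 = 437
  Σ(formed) = 3221 kJ
ΔH = Σ(broken) − Σ(formed) = 3140 − 3221 = −81 kJ

ΔH ≈ −81 kJ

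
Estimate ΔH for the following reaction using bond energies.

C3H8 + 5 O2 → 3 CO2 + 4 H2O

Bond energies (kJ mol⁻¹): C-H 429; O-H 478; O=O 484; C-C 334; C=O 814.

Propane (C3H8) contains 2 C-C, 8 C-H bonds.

Bonds broken (reactants):
  C-C: 2 × 334 = 668
  C-H: 8 × 429 = 3432
  O=O: 5 × 484 = 2420
  Σ(broken) = 6520 kJ
Bonds formed (products):
  C=O: 6 × 814 = 4884
  O-H: 8 × 478 = 3824
  Σ(formed) = 8708 kJ
ΔH = Σ(broken) − Σ(formed) = 6520 − 8708 = −2188 kJ

ΔH ≈ −2188 kJ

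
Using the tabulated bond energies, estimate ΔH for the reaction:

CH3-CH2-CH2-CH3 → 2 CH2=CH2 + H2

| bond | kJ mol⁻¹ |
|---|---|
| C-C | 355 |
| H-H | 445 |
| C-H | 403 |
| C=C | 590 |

ΔH ≈ +246 kJ

Bonds broken (reactants):
  C-C: 3 × 355 = 1065
  C-H: 10 × 403 = 4030
  Σ(broken) = 5095 kJ
Bonds formed (products):
  C-H: 8 × 403 = 3224
  C=C: 2 × 590 = 1180
  H-H: 1 × 445 = 445
  Σ(formed) = 4849 kJ
ΔH = Σ(broken) − Σ(formed) = 5095 − 4849 = +246 kJ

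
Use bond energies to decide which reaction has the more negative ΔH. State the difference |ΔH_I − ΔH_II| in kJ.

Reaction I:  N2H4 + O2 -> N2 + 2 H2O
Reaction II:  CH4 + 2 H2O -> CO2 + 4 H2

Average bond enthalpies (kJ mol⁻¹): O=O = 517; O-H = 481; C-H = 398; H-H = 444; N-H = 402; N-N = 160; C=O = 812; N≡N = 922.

Reaction I, by 677 kJ

Reaction I:
  Bonds broken (reactants):
    N-H: 4 × 402 = 1608
    N-N: 1 × 160 = 160
    O=O: 1 × 517 = 517
    Σ(broken) = 2285 kJ
  Bonds formed (products):
    N≡N: 1 × 922 = 922
    O-H: 4 × 481 = 1924
    Σ(formed) = 2846 kJ
  ΔH_I = 2285 − 2846 = −561 kJ
Reaction II:
  Bonds broken (reactants):
    C-H: 4 × 398 = 1592
    O-H: 4 × 481 = 1924
    Σ(broken) = 3516 kJ
  Bonds formed (products):
    C=O: 2 × 812 = 1624
    H-H: 4 × 444 = 1776
    Σ(formed) = 3400 kJ
  ΔH_II = 3516 − 3400 = +116 kJ
ΔH_I − ΔH_II = −677 kJ, so reaction I has the more negative ΔH; |ΔH_I − ΔH_II| = 677 kJ.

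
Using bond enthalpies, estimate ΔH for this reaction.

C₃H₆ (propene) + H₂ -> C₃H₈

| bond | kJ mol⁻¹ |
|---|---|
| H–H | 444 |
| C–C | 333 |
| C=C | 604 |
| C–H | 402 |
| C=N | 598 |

Bonds broken (reactants):
  C–C: 1 × 333 = 333
  C–H: 6 × 402 = 2412
  C=C: 1 × 604 = 604
  H–H: 1 × 444 = 444
  Σ(broken) = 3793 kJ
Bonds formed (products):
  C–C: 2 × 333 = 666
  C–H: 8 × 402 = 3216
  Σ(formed) = 3882 kJ
ΔH = Σ(broken) − Σ(formed) = 3793 − 3882 = −89 kJ

ΔH ≈ −89 kJ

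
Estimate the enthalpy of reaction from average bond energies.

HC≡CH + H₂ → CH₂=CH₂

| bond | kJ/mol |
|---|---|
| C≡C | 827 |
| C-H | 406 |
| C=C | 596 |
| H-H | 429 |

Bonds broken (reactants):
  C≡C: 1 × 827 = 827
  C-H: 2 × 406 = 812
  H-H: 1 × 429 = 429
  Σ(broken) = 2068 kJ
Bonds formed (products):
  C-H: 4 × 406 = 1624
  C=C: 1 × 596 = 596
  Σ(formed) = 2220 kJ
ΔH = Σ(broken) − Σ(formed) = 2068 − 2220 = −152 kJ

ΔH ≈ −152 kJ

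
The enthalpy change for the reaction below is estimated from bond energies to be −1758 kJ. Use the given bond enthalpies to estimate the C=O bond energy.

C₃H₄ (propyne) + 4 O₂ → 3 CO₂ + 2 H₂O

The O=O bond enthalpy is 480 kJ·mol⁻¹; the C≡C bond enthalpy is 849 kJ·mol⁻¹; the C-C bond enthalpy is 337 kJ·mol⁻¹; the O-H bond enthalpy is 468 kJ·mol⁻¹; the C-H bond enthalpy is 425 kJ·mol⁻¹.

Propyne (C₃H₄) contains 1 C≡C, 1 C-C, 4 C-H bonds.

Let D be the C=O bond energy.
Σ(broken) = 1×849 + 1×337 + 4×425 + 4×480 = 4806
Σ(formed) = 6×D + 4×468 = 1872 + 6D
ΔH = Σ(broken) − Σ(formed) = (4806) − (1872 + 6D) = +2934 − 6D
Setting this equal to −1758 kJ gives 6D = 4692, so D = 782 kJ/mol.

D(C=O) ≈ 782 kJ/mol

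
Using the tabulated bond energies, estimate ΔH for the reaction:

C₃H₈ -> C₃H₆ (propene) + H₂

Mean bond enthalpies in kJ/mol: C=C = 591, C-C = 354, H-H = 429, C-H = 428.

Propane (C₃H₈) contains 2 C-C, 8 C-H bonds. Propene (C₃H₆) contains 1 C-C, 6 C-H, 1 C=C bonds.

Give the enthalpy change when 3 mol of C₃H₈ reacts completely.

Bonds broken (reactants):
  C-C: 2 × 354 = 708
  C-H: 8 × 428 = 3424
  Σ(broken) = 4132 kJ
Bonds formed (products):
  C-C: 1 × 354 = 354
  C-H: 6 × 428 = 2568
  C=C: 1 × 591 = 591
  H-H: 1 × 429 = 429
  Σ(formed) = 3942 kJ
ΔH = Σ(broken) − Σ(formed) = 4132 − 3942 = +190 kJ
For 3× the reaction as written: 3 × (+190) = +570 kJ

ΔH = +570 kJ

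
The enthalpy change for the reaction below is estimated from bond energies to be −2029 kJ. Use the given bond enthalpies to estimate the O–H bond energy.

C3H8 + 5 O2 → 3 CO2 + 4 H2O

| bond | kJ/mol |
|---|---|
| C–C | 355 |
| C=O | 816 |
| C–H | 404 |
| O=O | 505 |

Let D be the O–H bond energy.
Σ(broken) = 2×355 + 8×404 + 5×505 = 6467
Σ(formed) = 6×816 + 8×D = 4896 + 8D
ΔH = Σ(broken) − Σ(formed) = (6467) − (4896 + 8D) = +1571 − 8D
Setting this equal to −2029 kJ gives 8D = 3600, so D = 450 kJ/mol.

D(O–H) ≈ 450 kJ/mol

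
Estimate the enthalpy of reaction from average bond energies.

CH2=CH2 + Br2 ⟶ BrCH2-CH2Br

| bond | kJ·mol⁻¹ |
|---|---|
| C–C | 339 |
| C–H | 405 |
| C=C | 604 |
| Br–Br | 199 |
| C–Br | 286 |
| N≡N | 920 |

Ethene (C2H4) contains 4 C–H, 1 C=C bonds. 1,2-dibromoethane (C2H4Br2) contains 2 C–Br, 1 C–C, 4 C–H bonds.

ΔH ≈ −108 kJ

Bonds broken (reactants):
  Br–Br: 1 × 199 = 199
  C–H: 4 × 405 = 1620
  C=C: 1 × 604 = 604
  Σ(broken) = 2423 kJ
Bonds formed (products):
  C–Br: 2 × 286 = 572
  C–C: 1 × 339 = 339
  C–H: 4 × 405 = 1620
  Σ(formed) = 2531 kJ
ΔH = Σ(broken) − Σ(formed) = 2423 − 2531 = −108 kJ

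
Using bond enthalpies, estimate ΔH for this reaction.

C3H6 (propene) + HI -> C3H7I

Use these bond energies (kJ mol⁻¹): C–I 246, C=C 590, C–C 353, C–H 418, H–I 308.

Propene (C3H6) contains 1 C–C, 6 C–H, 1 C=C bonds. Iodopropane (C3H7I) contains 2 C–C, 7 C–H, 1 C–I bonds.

ΔH ≈ −119 kJ

Bonds broken (reactants):
  C–C: 1 × 353 = 353
  C–H: 6 × 418 = 2508
  C=C: 1 × 590 = 590
  H–I: 1 × 308 = 308
  Σ(broken) = 3759 kJ
Bonds formed (products):
  C–C: 2 × 353 = 706
  C–H: 7 × 418 = 2926
  C–I: 1 × 246 = 246
  Σ(formed) = 3878 kJ
ΔH = Σ(broken) − Σ(formed) = 3759 − 3878 = −119 kJ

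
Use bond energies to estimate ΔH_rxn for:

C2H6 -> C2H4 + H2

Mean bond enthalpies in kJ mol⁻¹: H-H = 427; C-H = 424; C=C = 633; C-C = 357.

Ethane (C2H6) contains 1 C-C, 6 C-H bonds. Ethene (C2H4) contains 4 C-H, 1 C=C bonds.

ΔH ≈ +145 kJ

Bonds broken (reactants):
  C-C: 1 × 357 = 357
  C-H: 6 × 424 = 2544
  Σ(broken) = 2901 kJ
Bonds formed (products):
  C-H: 4 × 424 = 1696
  C=C: 1 × 633 = 633
  H-H: 1 × 427 = 427
  Σ(formed) = 2756 kJ
ΔH = Σ(broken) − Σ(formed) = 2901 − 2756 = +145 kJ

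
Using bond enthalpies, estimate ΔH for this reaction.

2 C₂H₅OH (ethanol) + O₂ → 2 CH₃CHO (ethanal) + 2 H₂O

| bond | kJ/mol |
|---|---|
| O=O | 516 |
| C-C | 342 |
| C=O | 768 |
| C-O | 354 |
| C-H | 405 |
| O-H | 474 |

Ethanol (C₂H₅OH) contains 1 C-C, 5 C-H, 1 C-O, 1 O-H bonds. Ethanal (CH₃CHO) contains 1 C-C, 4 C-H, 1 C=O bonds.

ΔH ≈ −450 kJ

Bonds broken (reactants):
  C-C: 2 × 342 = 684
  C-H: 10 × 405 = 4050
  C-O: 2 × 354 = 708
  O-H: 2 × 474 = 948
  O=O: 1 × 516 = 516
  Σ(broken) = 6906 kJ
Bonds formed (products):
  C-C: 2 × 342 = 684
  C-H: 8 × 405 = 3240
  C=O: 2 × 768 = 1536
  O-H: 4 × 474 = 1896
  Σ(formed) = 7356 kJ
ΔH = Σ(broken) − Σ(formed) = 6906 − 7356 = −450 kJ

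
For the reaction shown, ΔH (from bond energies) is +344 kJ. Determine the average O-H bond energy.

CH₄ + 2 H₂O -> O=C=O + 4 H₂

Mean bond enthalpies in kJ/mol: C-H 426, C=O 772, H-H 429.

D(O-H) ≈ 475 kJ/mol

Let D be the O-H bond energy.
Σ(broken) = 4×426 + 4×D = 1704 + 4D
Σ(formed) = 2×772 + 4×429 = 3260
ΔH = Σ(broken) − Σ(formed) = (1704 + 4D) − (3260) = −1556 + 4D
Setting this equal to +344 kJ gives 4D = 1900, so D = 475 kJ/mol.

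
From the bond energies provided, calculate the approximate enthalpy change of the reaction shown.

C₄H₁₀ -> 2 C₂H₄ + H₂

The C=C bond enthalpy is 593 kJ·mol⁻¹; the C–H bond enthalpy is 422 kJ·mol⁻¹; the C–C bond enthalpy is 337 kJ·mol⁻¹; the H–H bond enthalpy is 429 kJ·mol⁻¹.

Bonds broken (reactants):
  C–C: 3 × 337 = 1011
  C–H: 10 × 422 = 4220
  Σ(broken) = 5231 kJ
Bonds formed (products):
  C–H: 8 × 422 = 3376
  C=C: 2 × 593 = 1186
  H–H: 1 × 429 = 429
  Σ(formed) = 4991 kJ
ΔH = Σ(broken) − Σ(formed) = 5231 − 4991 = +240 kJ

ΔH ≈ +240 kJ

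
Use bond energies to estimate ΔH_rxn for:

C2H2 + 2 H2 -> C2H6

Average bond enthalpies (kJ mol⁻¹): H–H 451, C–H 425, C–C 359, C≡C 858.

Bonds broken (reactants):
  C≡C: 1 × 858 = 858
  C–H: 2 × 425 = 850
  H–H: 2 × 451 = 902
  Σ(broken) = 2610 kJ
Bonds formed (products):
  C–C: 1 × 359 = 359
  C–H: 6 × 425 = 2550
  Σ(formed) = 2909 kJ
ΔH = Σ(broken) − Σ(formed) = 2610 − 2909 = −299 kJ

ΔH ≈ −299 kJ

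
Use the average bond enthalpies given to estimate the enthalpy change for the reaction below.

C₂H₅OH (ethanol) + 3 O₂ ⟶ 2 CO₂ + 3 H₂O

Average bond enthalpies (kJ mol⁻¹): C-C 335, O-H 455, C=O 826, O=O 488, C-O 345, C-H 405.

Bonds broken (reactants):
  C-C: 1 × 335 = 335
  C-H: 5 × 405 = 2025
  C-O: 1 × 345 = 345
  O-H: 1 × 455 = 455
  O=O: 3 × 488 = 1464
  Σ(broken) = 4624 kJ
Bonds formed (products):
  C=O: 4 × 826 = 3304
  O-H: 6 × 455 = 2730
  Σ(formed) = 6034 kJ
ΔH = Σ(broken) − Σ(formed) = 4624 − 6034 = −1410 kJ

ΔH ≈ −1410 kJ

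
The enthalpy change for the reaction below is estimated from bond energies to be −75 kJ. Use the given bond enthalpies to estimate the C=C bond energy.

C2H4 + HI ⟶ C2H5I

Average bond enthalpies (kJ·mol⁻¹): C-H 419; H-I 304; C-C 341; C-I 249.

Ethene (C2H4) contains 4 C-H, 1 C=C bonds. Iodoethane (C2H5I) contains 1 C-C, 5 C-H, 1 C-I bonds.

Let D be the C=C bond energy.
Σ(broken) = 4×419 + 1×D + 1×304 = 1980 + D
Σ(formed) = 1×341 + 5×419 + 1×249 = 2685
ΔH = Σ(broken) − Σ(formed) = (1980 + D) − (2685) = −705 + D
Setting this equal to −75 kJ gives D = 630 kJ/mol.

D(C=C) ≈ 630 kJ/mol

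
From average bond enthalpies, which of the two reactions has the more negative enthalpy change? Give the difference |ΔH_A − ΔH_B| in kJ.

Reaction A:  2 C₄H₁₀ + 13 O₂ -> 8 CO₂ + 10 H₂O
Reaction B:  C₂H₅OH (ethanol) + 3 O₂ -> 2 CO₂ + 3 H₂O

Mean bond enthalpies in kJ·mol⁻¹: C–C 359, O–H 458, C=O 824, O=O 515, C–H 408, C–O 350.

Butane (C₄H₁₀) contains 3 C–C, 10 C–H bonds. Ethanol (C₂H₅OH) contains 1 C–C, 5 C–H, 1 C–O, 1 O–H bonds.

Reaction A, by 4043 kJ

Reaction A:
  Bonds broken (reactants):
    C–C: 6 × 359 = 2154
    C–H: 20 × 408 = 8160
    O=O: 13 × 515 = 6695
    Σ(broken) = 17009 kJ
  Bonds formed (products):
    C=O: 16 × 824 = 13184
    O–H: 20 × 458 = 9160
    Σ(formed) = 22344 kJ
  ΔH_A = 17009 − 22344 = −5335 kJ
Reaction B:
  Bonds broken (reactants):
    C–C: 1 × 359 = 359
    C–H: 5 × 408 = 2040
    C–O: 1 × 350 = 350
    O–H: 1 × 458 = 458
    O=O: 3 × 515 = 1545
    Σ(broken) = 4752 kJ
  Bonds formed (products):
    C=O: 4 × 824 = 3296
    O–H: 6 × 458 = 2748
    Σ(formed) = 6044 kJ
  ΔH_B = 4752 − 6044 = −1292 kJ
ΔH_A − ΔH_B = −4043 kJ, so reaction A has the more negative ΔH; |ΔH_A − ΔH_B| = 4043 kJ.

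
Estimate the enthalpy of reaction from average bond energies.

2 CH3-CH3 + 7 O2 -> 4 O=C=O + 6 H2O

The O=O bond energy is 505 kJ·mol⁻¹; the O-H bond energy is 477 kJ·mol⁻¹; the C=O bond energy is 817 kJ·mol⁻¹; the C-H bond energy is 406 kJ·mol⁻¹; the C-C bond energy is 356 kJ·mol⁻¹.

Bonds broken (reactants):
  C-C: 2 × 356 = 712
  C-H: 12 × 406 = 4872
  O=O: 7 × 505 = 3535
  Σ(broken) = 9119 kJ
Bonds formed (products):
  C=O: 8 × 817 = 6536
  O-H: 12 × 477 = 5724
  Σ(formed) = 12260 kJ
ΔH = Σ(broken) − Σ(formed) = 9119 − 12260 = −3141 kJ

ΔH ≈ −3141 kJ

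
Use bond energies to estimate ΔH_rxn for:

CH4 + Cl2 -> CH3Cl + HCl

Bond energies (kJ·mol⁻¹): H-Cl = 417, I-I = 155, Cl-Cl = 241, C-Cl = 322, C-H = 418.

ΔH ≈ −80 kJ

Bonds broken (reactants):
  C-H: 4 × 418 = 1672
  Cl-Cl: 1 × 241 = 241
  Σ(broken) = 1913 kJ
Bonds formed (products):
  C-Cl: 1 × 322 = 322
  C-H: 3 × 418 = 1254
  H-Cl: 1 × 417 = 417
  Σ(formed) = 1993 kJ
ΔH = Σ(broken) − Σ(formed) = 1913 − 1993 = −80 kJ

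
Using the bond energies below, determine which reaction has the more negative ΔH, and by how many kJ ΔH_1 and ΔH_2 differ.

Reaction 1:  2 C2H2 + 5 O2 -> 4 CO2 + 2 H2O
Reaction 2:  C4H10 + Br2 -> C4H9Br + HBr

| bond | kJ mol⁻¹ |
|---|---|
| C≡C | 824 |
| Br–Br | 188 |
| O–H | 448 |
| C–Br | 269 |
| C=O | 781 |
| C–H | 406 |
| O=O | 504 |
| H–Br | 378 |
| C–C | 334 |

Reaction 1:
  Bonds broken (reactants):
    C≡C: 2 × 824 = 1648
    C–H: 4 × 406 = 1624
    O=O: 5 × 504 = 2520
    Σ(broken) = 5792 kJ
  Bonds formed (products):
    C=O: 8 × 781 = 6248
    O–H: 4 × 448 = 1792
    Σ(formed) = 8040 kJ
  ΔH_1 = 5792 − 8040 = −2248 kJ
Reaction 2:
  Bonds broken (reactants):
    Br–Br: 1 × 188 = 188
    C–C: 3 × 334 = 1002
    C–H: 10 × 406 = 4060
    Σ(broken) = 5250 kJ
  Bonds formed (products):
    C–Br: 1 × 269 = 269
    C–C: 3 × 334 = 1002
    C–H: 9 × 406 = 3654
    H–Br: 1 × 378 = 378
    Σ(formed) = 5303 kJ
  ΔH_2 = 5250 − 5303 = −53 kJ
ΔH_1 − ΔH_2 = −2195 kJ, so reaction 1 has the more negative ΔH; |ΔH_1 − ΔH_2| = 2195 kJ.

Reaction 1, by 2195 kJ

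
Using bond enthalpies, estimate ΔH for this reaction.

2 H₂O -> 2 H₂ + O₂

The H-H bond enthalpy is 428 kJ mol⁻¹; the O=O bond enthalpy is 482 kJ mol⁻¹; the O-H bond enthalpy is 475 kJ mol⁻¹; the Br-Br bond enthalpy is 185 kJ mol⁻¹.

ΔH ≈ +562 kJ

Bonds broken (reactants):
  O-H: 4 × 475 = 1900
  Σ(broken) = 1900 kJ
Bonds formed (products):
  H-H: 2 × 428 = 856
  O=O: 1 × 482 = 482
  Σ(formed) = 1338 kJ
ΔH = Σ(broken) − Σ(formed) = 1900 − 1338 = +562 kJ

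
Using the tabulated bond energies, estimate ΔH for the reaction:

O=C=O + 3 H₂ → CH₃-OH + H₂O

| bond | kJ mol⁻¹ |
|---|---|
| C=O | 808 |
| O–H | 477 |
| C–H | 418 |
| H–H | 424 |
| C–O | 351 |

ΔH ≈ −148 kJ

Bonds broken (reactants):
  C=O: 2 × 808 = 1616
  H–H: 3 × 424 = 1272
  Σ(broken) = 2888 kJ
Bonds formed (products):
  C–H: 3 × 418 = 1254
  C–O: 1 × 351 = 351
  O–H: 3 × 477 = 1431
  Σ(formed) = 3036 kJ
ΔH = Σ(broken) − Σ(formed) = 2888 − 3036 = −148 kJ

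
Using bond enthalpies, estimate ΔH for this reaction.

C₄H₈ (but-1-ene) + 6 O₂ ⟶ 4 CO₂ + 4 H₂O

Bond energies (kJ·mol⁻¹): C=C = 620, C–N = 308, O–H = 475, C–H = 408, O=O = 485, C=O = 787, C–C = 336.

Bonds broken (reactants):
  C–C: 2 × 336 = 672
  C–H: 8 × 408 = 3264
  C=C: 1 × 620 = 620
  O=O: 6 × 485 = 2910
  Σ(broken) = 7466 kJ
Bonds formed (products):
  C=O: 8 × 787 = 6296
  O–H: 8 × 475 = 3800
  Σ(formed) = 10096 kJ
ΔH = Σ(broken) − Σ(formed) = 7466 − 10096 = −2630 kJ

ΔH ≈ −2630 kJ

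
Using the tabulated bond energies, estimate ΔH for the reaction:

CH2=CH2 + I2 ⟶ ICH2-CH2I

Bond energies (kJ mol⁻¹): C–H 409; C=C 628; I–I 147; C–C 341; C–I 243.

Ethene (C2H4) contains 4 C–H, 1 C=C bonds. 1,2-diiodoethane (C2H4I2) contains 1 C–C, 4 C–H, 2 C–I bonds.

Bonds broken (reactants):
  C–H: 4 × 409 = 1636
  C=C: 1 × 628 = 628
  I–I: 1 × 147 = 147
  Σ(broken) = 2411 kJ
Bonds formed (products):
  C–C: 1 × 341 = 341
  C–H: 4 × 409 = 1636
  C–I: 2 × 243 = 486
  Σ(formed) = 2463 kJ
ΔH = Σ(broken) − Σ(formed) = 2411 − 2463 = −52 kJ

ΔH ≈ −52 kJ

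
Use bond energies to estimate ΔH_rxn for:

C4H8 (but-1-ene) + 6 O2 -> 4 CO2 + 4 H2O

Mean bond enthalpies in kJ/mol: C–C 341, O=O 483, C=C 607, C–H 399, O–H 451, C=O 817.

Bonds broken (reactants):
  C–C: 2 × 341 = 682
  C–H: 8 × 399 = 3192
  C=C: 1 × 607 = 607
  O=O: 6 × 483 = 2898
  Σ(broken) = 7379 kJ
Bonds formed (products):
  C=O: 8 × 817 = 6536
  O–H: 8 × 451 = 3608
  Σ(formed) = 10144 kJ
ΔH = Σ(broken) − Σ(formed) = 7379 − 10144 = −2765 kJ

ΔH ≈ −2765 kJ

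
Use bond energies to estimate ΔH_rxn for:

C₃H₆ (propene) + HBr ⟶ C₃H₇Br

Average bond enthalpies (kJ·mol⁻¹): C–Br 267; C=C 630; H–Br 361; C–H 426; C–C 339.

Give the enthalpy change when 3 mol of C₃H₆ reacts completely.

Bonds broken (reactants):
  C–C: 1 × 339 = 339
  C–H: 6 × 426 = 2556
  C=C: 1 × 630 = 630
  H–Br: 1 × 361 = 361
  Σ(broken) = 3886 kJ
Bonds formed (products):
  C–Br: 1 × 267 = 267
  C–C: 2 × 339 = 678
  C–H: 7 × 426 = 2982
  Σ(formed) = 3927 kJ
ΔH = Σ(broken) − Σ(formed) = 3886 − 3927 = −41 kJ
For 3× the reaction as written: 3 × (−41) = −123 kJ

ΔH = −123 kJ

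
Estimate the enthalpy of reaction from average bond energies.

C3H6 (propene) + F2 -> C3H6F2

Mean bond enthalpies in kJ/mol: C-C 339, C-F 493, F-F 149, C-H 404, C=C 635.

Bonds broken (reactants):
  C-C: 1 × 339 = 339
  C-H: 6 × 404 = 2424
  C=C: 1 × 635 = 635
  F-F: 1 × 149 = 149
  Σ(broken) = 3547 kJ
Bonds formed (products):
  C-C: 2 × 339 = 678
  C-F: 2 × 493 = 986
  C-H: 6 × 404 = 2424
  Σ(formed) = 4088 kJ
ΔH = Σ(broken) − Σ(formed) = 3547 − 4088 = −541 kJ

ΔH ≈ −541 kJ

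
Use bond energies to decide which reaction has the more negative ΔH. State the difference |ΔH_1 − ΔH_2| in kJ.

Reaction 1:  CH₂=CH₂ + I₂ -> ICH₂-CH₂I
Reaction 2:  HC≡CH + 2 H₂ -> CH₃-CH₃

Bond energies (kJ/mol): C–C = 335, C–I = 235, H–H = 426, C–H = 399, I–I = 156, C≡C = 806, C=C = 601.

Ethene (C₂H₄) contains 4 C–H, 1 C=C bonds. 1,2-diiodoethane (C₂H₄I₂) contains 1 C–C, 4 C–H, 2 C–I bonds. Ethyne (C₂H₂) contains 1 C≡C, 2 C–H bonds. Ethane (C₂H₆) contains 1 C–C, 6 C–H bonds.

Reaction 2, by 225 kJ

Reaction 1:
  Bonds broken (reactants):
    C–H: 4 × 399 = 1596
    C=C: 1 × 601 = 601
    I–I: 1 × 156 = 156
    Σ(broken) = 2353 kJ
  Bonds formed (products):
    C–C: 1 × 335 = 335
    C–H: 4 × 399 = 1596
    C–I: 2 × 235 = 470
    Σ(formed) = 2401 kJ
  ΔH_1 = 2353 − 2401 = −48 kJ
Reaction 2:
  Bonds broken (reactants):
    C≡C: 1 × 806 = 806
    C–H: 2 × 399 = 798
    H–H: 2 × 426 = 852
    Σ(broken) = 2456 kJ
  Bonds formed (products):
    C–C: 1 × 335 = 335
    C–H: 6 × 399 = 2394
    Σ(formed) = 2729 kJ
  ΔH_2 = 2456 − 2729 = −273 kJ
ΔH_1 − ΔH_2 = +225 kJ, so reaction 2 has the more negative ΔH; |ΔH_1 − ΔH_2| = 225 kJ.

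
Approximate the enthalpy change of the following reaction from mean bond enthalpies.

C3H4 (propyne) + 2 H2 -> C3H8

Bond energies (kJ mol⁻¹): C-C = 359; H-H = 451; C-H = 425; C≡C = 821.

ΔH ≈ −336 kJ

Bonds broken (reactants):
  C≡C: 1 × 821 = 821
  C-C: 1 × 359 = 359
  C-H: 4 × 425 = 1700
  H-H: 2 × 451 = 902
  Σ(broken) = 3782 kJ
Bonds formed (products):
  C-C: 2 × 359 = 718
  C-H: 8 × 425 = 3400
  Σ(formed) = 4118 kJ
ΔH = Σ(broken) − Σ(formed) = 3782 − 4118 = −336 kJ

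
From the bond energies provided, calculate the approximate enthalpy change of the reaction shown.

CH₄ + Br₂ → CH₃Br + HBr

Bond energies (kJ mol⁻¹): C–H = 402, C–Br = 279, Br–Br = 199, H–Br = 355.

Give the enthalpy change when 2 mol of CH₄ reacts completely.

ΔH = −66 kJ

Bonds broken (reactants):
  Br–Br: 1 × 199 = 199
  C–H: 4 × 402 = 1608
  Σ(broken) = 1807 kJ
Bonds formed (products):
  C–Br: 1 × 279 = 279
  C–H: 3 × 402 = 1206
  H–Br: 1 × 355 = 355
  Σ(formed) = 1840 kJ
ΔH = Σ(broken) − Σ(formed) = 1807 − 1840 = −33 kJ
For 2× the reaction as written: 2 × (−33) = −66 kJ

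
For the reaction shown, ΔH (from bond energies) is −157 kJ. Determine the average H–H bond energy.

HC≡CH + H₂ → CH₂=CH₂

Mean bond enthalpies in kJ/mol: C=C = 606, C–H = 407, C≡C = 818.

Let D be the H–H bond energy.
Σ(broken) = 1×818 + 2×407 + 1×D = 1632 + D
Σ(formed) = 4×407 + 1×606 = 2234
ΔH = Σ(broken) − Σ(formed) = (1632 + D) − (2234) = −602 + D
Setting this equal to −157 kJ gives D = 445 kJ/mol.

D(H–H) ≈ 445 kJ/mol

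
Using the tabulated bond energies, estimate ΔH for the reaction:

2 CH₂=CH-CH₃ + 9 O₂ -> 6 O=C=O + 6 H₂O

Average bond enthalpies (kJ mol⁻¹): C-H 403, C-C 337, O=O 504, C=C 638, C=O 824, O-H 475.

Bonds broken (reactants):
  C-C: 2 × 337 = 674
  C-H: 12 × 403 = 4836
  C=C: 2 × 638 = 1276
  O=O: 9 × 504 = 4536
  Σ(broken) = 11322 kJ
Bonds formed (products):
  C=O: 12 × 824 = 9888
  O-H: 12 × 475 = 5700
  Σ(formed) = 15588 kJ
ΔH = Σ(broken) − Σ(formed) = 11322 − 15588 = −4266 kJ

ΔH ≈ −4266 kJ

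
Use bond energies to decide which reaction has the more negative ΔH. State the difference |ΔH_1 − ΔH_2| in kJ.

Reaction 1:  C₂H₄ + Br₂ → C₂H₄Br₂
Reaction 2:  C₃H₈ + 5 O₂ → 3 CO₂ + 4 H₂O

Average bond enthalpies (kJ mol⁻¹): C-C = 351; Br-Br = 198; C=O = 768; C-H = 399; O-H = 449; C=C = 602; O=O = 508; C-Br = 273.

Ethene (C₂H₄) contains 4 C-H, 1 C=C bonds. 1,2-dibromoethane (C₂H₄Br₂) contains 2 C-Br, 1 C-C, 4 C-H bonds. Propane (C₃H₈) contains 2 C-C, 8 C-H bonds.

Reaction 1:
  Bonds broken (reactants):
    Br-Br: 1 × 198 = 198
    C-H: 4 × 399 = 1596
    C=C: 1 × 602 = 602
    Σ(broken) = 2396 kJ
  Bonds formed (products):
    C-Br: 2 × 273 = 546
    C-C: 1 × 351 = 351
    C-H: 4 × 399 = 1596
    Σ(formed) = 2493 kJ
  ΔH_1 = 2396 − 2493 = −97 kJ
Reaction 2:
  Bonds broken (reactants):
    C-C: 2 × 351 = 702
    C-H: 8 × 399 = 3192
    O=O: 5 × 508 = 2540
    Σ(broken) = 6434 kJ
  Bonds formed (products):
    C=O: 6 × 768 = 4608
    O-H: 8 × 449 = 3592
    Σ(formed) = 8200 kJ
  ΔH_2 = 6434 − 8200 = −1766 kJ
ΔH_1 − ΔH_2 = +1669 kJ, so reaction 2 has the more negative ΔH; |ΔH_1 − ΔH_2| = 1669 kJ.

Reaction 2, by 1669 kJ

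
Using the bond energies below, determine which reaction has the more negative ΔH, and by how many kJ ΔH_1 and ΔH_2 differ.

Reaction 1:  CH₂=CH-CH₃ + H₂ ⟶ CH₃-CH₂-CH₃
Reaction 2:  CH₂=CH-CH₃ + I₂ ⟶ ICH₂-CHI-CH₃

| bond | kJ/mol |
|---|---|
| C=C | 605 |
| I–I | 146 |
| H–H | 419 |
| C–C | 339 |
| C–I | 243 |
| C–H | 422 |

Reaction 1:
  Bonds broken (reactants):
    C–C: 1 × 339 = 339
    C–H: 6 × 422 = 2532
    C=C: 1 × 605 = 605
    H–H: 1 × 419 = 419
    Σ(broken) = 3895 kJ
  Bonds formed (products):
    C–C: 2 × 339 = 678
    C–H: 8 × 422 = 3376
    Σ(formed) = 4054 kJ
  ΔH_1 = 3895 − 4054 = −159 kJ
Reaction 2:
  Bonds broken (reactants):
    C–C: 1 × 339 = 339
    C–H: 6 × 422 = 2532
    C=C: 1 × 605 = 605
    I–I: 1 × 146 = 146
    Σ(broken) = 3622 kJ
  Bonds formed (products):
    C–C: 2 × 339 = 678
    C–H: 6 × 422 = 2532
    C–I: 2 × 243 = 486
    Σ(formed) = 3696 kJ
  ΔH_2 = 3622 − 3696 = −74 kJ
ΔH_1 − ΔH_2 = −85 kJ, so reaction 1 has the more negative ΔH; |ΔH_1 − ΔH_2| = 85 kJ.

Reaction 1, by 85 kJ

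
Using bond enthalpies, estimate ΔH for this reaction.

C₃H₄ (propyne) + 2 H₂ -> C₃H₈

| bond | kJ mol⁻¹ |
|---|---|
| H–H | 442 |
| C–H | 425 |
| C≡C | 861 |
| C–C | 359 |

Bonds broken (reactants):
  C≡C: 1 × 861 = 861
  C–C: 1 × 359 = 359
  C–H: 4 × 425 = 1700
  H–H: 2 × 442 = 884
  Σ(broken) = 3804 kJ
Bonds formed (products):
  C–C: 2 × 359 = 718
  C–H: 8 × 425 = 3400
  Σ(formed) = 4118 kJ
ΔH = Σ(broken) − Σ(formed) = 3804 − 4118 = −314 kJ

ΔH ≈ −314 kJ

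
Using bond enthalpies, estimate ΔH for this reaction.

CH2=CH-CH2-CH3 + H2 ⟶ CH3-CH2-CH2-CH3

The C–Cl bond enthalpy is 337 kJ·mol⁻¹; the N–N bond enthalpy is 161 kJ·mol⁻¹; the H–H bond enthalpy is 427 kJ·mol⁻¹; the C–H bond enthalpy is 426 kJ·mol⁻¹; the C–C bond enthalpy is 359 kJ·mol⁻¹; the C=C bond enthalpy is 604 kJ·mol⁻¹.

ΔH ≈ −180 kJ

Bonds broken (reactants):
  C–C: 2 × 359 = 718
  C–H: 8 × 426 = 3408
  C=C: 1 × 604 = 604
  H–H: 1 × 427 = 427
  Σ(broken) = 5157 kJ
Bonds formed (products):
  C–C: 3 × 359 = 1077
  C–H: 10 × 426 = 4260
  Σ(formed) = 5337 kJ
ΔH = Σ(broken) − Σ(formed) = 5157 − 5337 = −180 kJ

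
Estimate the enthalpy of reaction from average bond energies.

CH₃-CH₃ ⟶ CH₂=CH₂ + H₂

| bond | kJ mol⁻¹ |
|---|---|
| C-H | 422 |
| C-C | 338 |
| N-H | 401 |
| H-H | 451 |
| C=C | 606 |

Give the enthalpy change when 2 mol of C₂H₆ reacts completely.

ΔH = +250 kJ

Bonds broken (reactants):
  C-C: 1 × 338 = 338
  C-H: 6 × 422 = 2532
  Σ(broken) = 2870 kJ
Bonds formed (products):
  C-H: 4 × 422 = 1688
  C=C: 1 × 606 = 606
  H-H: 1 × 451 = 451
  Σ(formed) = 2745 kJ
ΔH = Σ(broken) − Σ(formed) = 2870 − 2745 = +125 kJ
For 2× the reaction as written: 2 × (+125) = +250 kJ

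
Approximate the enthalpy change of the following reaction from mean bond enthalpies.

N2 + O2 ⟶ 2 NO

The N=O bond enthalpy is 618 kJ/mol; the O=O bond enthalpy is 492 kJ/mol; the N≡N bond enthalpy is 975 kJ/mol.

Bonds broken (reactants):
  N≡N: 1 × 975 = 975
  O=O: 1 × 492 = 492
  Σ(broken) = 1467 kJ
Bonds formed (products):
  N=O: 2 × 618 = 1236
  Σ(formed) = 1236 kJ
ΔH = Σ(broken) − Σ(formed) = 1467 − 1236 = +231 kJ

ΔH ≈ +231 kJ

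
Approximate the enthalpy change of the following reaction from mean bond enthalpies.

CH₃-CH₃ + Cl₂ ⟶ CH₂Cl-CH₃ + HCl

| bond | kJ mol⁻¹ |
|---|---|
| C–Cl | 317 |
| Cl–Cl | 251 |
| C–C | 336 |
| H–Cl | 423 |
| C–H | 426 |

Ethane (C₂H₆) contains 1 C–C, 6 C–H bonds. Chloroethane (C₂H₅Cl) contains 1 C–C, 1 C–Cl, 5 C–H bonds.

ΔH ≈ −63 kJ

Bonds broken (reactants):
  C–C: 1 × 336 = 336
  C–H: 6 × 426 = 2556
  Cl–Cl: 1 × 251 = 251
  Σ(broken) = 3143 kJ
Bonds formed (products):
  C–C: 1 × 336 = 336
  C–Cl: 1 × 317 = 317
  C–H: 5 × 426 = 2130
  H–Cl: 1 × 423 = 423
  Σ(formed) = 3206 kJ
ΔH = Σ(broken) − Σ(formed) = 3143 − 3206 = −63 kJ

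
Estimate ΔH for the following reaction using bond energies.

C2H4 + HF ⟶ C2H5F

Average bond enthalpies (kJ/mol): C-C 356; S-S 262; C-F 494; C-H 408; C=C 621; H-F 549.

ΔH ≈ −88 kJ

Bonds broken (reactants):
  C-H: 4 × 408 = 1632
  C=C: 1 × 621 = 621
  H-F: 1 × 549 = 549
  Σ(broken) = 2802 kJ
Bonds formed (products):
  C-C: 1 × 356 = 356
  C-F: 1 × 494 = 494
  C-H: 5 × 408 = 2040
  Σ(formed) = 2890 kJ
ΔH = Σ(broken) − Σ(formed) = 2802 − 2890 = −88 kJ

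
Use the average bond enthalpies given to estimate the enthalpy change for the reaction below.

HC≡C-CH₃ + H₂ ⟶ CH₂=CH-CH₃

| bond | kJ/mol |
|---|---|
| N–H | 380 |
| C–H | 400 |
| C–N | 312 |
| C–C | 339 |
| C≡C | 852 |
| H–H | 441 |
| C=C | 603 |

ΔH ≈ −110 kJ

Bonds broken (reactants):
  C≡C: 1 × 852 = 852
  C–C: 1 × 339 = 339
  C–H: 4 × 400 = 1600
  H–H: 1 × 441 = 441
  Σ(broken) = 3232 kJ
Bonds formed (products):
  C–C: 1 × 339 = 339
  C–H: 6 × 400 = 2400
  C=C: 1 × 603 = 603
  Σ(formed) = 3342 kJ
ΔH = Σ(broken) − Σ(formed) = 3232 − 3342 = −110 kJ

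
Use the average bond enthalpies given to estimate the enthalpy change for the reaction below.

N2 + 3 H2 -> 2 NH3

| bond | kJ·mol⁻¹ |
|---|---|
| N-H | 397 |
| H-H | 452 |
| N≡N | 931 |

ΔH ≈ −95 kJ

Bonds broken (reactants):
  H-H: 3 × 452 = 1356
  N≡N: 1 × 931 = 931
  Σ(broken) = 2287 kJ
Bonds formed (products):
  N-H: 6 × 397 = 2382
  Σ(formed) = 2382 kJ
ΔH = Σ(broken) − Σ(formed) = 2287 − 2382 = −95 kJ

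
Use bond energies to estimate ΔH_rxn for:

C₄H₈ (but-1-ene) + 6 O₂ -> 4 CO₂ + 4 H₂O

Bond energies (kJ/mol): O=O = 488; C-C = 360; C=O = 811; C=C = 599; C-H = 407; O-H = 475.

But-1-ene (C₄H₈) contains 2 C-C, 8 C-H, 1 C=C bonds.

ΔH ≈ −2785 kJ

Bonds broken (reactants):
  C-C: 2 × 360 = 720
  C-H: 8 × 407 = 3256
  C=C: 1 × 599 = 599
  O=O: 6 × 488 = 2928
  Σ(broken) = 7503 kJ
Bonds formed (products):
  C=O: 8 × 811 = 6488
  O-H: 8 × 475 = 3800
  Σ(formed) = 10288 kJ
ΔH = Σ(broken) − Σ(formed) = 7503 − 10288 = −2785 kJ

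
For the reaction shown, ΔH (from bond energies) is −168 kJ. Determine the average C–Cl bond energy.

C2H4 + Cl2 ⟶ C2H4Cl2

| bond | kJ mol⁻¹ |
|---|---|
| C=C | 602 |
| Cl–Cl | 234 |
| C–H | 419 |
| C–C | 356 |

D(C–Cl) ≈ 324 kJ/mol

Let D be the C–Cl bond energy.
Σ(broken) = 4×419 + 1×602 + 1×234 = 2512
Σ(formed) = 1×356 + 2×D + 4×419 = 2032 + 2D
ΔH = Σ(broken) − Σ(formed) = (2512) − (2032 + 2D) = +480 − 2D
Setting this equal to −168 kJ gives 2D = 648, so D = 324 kJ/mol.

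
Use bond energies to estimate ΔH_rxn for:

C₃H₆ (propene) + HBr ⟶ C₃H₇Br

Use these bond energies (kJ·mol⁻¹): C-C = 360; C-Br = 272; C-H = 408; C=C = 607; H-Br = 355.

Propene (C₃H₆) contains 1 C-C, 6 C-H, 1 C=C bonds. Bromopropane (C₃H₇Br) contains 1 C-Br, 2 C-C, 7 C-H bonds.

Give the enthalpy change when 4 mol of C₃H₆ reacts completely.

Bonds broken (reactants):
  C-C: 1 × 360 = 360
  C-H: 6 × 408 = 2448
  C=C: 1 × 607 = 607
  H-Br: 1 × 355 = 355
  Σ(broken) = 3770 kJ
Bonds formed (products):
  C-Br: 1 × 272 = 272
  C-C: 2 × 360 = 720
  C-H: 7 × 408 = 2856
  Σ(formed) = 3848 kJ
ΔH = Σ(broken) − Σ(formed) = 3770 − 3848 = −78 kJ
For 4× the reaction as written: 4 × (−78) = −312 kJ

ΔH = −312 kJ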